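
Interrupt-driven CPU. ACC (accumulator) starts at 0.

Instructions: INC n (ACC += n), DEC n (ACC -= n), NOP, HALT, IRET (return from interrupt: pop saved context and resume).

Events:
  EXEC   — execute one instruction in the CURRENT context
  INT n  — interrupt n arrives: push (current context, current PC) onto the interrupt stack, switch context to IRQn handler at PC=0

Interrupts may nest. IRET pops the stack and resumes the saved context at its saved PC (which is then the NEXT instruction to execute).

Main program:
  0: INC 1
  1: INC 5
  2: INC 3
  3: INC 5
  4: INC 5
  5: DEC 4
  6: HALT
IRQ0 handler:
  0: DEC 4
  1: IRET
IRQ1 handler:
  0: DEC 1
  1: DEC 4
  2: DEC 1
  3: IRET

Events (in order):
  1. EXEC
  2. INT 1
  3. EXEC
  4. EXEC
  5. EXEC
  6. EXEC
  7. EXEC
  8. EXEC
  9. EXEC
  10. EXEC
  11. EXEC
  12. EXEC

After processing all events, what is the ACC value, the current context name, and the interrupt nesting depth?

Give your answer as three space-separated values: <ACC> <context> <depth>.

Event 1 (EXEC): [MAIN] PC=0: INC 1 -> ACC=1
Event 2 (INT 1): INT 1 arrives: push (MAIN, PC=1), enter IRQ1 at PC=0 (depth now 1)
Event 3 (EXEC): [IRQ1] PC=0: DEC 1 -> ACC=0
Event 4 (EXEC): [IRQ1] PC=1: DEC 4 -> ACC=-4
Event 5 (EXEC): [IRQ1] PC=2: DEC 1 -> ACC=-5
Event 6 (EXEC): [IRQ1] PC=3: IRET -> resume MAIN at PC=1 (depth now 0)
Event 7 (EXEC): [MAIN] PC=1: INC 5 -> ACC=0
Event 8 (EXEC): [MAIN] PC=2: INC 3 -> ACC=3
Event 9 (EXEC): [MAIN] PC=3: INC 5 -> ACC=8
Event 10 (EXEC): [MAIN] PC=4: INC 5 -> ACC=13
Event 11 (EXEC): [MAIN] PC=5: DEC 4 -> ACC=9
Event 12 (EXEC): [MAIN] PC=6: HALT

Answer: 9 MAIN 0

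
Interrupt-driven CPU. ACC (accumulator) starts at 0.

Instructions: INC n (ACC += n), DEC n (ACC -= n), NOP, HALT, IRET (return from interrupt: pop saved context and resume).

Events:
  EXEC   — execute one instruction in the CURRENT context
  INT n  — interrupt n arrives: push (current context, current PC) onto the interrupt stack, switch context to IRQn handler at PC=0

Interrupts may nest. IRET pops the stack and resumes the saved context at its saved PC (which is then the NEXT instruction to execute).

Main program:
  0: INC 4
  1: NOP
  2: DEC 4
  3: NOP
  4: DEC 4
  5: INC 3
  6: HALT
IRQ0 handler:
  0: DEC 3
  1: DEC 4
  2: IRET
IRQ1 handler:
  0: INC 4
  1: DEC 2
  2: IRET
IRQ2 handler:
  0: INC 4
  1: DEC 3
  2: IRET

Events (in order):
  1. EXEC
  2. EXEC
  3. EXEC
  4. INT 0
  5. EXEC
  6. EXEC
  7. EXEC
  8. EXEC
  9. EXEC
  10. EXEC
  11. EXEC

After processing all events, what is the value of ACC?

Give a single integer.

Answer: -8

Derivation:
Event 1 (EXEC): [MAIN] PC=0: INC 4 -> ACC=4
Event 2 (EXEC): [MAIN] PC=1: NOP
Event 3 (EXEC): [MAIN] PC=2: DEC 4 -> ACC=0
Event 4 (INT 0): INT 0 arrives: push (MAIN, PC=3), enter IRQ0 at PC=0 (depth now 1)
Event 5 (EXEC): [IRQ0] PC=0: DEC 3 -> ACC=-3
Event 6 (EXEC): [IRQ0] PC=1: DEC 4 -> ACC=-7
Event 7 (EXEC): [IRQ0] PC=2: IRET -> resume MAIN at PC=3 (depth now 0)
Event 8 (EXEC): [MAIN] PC=3: NOP
Event 9 (EXEC): [MAIN] PC=4: DEC 4 -> ACC=-11
Event 10 (EXEC): [MAIN] PC=5: INC 3 -> ACC=-8
Event 11 (EXEC): [MAIN] PC=6: HALT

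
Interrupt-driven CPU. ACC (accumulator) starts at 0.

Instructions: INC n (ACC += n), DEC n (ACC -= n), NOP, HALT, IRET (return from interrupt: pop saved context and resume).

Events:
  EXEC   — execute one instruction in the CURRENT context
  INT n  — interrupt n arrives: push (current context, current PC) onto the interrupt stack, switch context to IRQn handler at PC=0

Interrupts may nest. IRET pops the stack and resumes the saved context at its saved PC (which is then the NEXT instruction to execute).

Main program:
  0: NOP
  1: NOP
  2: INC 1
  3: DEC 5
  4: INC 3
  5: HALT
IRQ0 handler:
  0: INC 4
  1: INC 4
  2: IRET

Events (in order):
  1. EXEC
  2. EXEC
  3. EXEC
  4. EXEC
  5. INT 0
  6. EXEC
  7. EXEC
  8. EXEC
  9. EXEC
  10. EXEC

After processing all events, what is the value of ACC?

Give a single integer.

Event 1 (EXEC): [MAIN] PC=0: NOP
Event 2 (EXEC): [MAIN] PC=1: NOP
Event 3 (EXEC): [MAIN] PC=2: INC 1 -> ACC=1
Event 4 (EXEC): [MAIN] PC=3: DEC 5 -> ACC=-4
Event 5 (INT 0): INT 0 arrives: push (MAIN, PC=4), enter IRQ0 at PC=0 (depth now 1)
Event 6 (EXEC): [IRQ0] PC=0: INC 4 -> ACC=0
Event 7 (EXEC): [IRQ0] PC=1: INC 4 -> ACC=4
Event 8 (EXEC): [IRQ0] PC=2: IRET -> resume MAIN at PC=4 (depth now 0)
Event 9 (EXEC): [MAIN] PC=4: INC 3 -> ACC=7
Event 10 (EXEC): [MAIN] PC=5: HALT

Answer: 7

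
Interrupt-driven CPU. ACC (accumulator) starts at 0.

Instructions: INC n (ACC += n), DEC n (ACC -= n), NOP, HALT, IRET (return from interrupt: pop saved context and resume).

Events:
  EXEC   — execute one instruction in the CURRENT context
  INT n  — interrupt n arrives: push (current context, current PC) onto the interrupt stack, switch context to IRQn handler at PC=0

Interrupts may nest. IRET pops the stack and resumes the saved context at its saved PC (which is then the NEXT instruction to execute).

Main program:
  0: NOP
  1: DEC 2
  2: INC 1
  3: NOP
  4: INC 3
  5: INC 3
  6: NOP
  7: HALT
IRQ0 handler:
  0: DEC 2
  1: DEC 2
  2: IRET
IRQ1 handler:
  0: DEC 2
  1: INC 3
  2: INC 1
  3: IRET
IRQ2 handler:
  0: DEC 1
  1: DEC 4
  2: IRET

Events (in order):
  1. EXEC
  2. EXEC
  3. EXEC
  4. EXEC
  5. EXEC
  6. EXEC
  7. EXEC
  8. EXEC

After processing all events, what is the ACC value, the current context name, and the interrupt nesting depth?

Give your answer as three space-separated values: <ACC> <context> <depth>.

Event 1 (EXEC): [MAIN] PC=0: NOP
Event 2 (EXEC): [MAIN] PC=1: DEC 2 -> ACC=-2
Event 3 (EXEC): [MAIN] PC=2: INC 1 -> ACC=-1
Event 4 (EXEC): [MAIN] PC=3: NOP
Event 5 (EXEC): [MAIN] PC=4: INC 3 -> ACC=2
Event 6 (EXEC): [MAIN] PC=5: INC 3 -> ACC=5
Event 7 (EXEC): [MAIN] PC=6: NOP
Event 8 (EXEC): [MAIN] PC=7: HALT

Answer: 5 MAIN 0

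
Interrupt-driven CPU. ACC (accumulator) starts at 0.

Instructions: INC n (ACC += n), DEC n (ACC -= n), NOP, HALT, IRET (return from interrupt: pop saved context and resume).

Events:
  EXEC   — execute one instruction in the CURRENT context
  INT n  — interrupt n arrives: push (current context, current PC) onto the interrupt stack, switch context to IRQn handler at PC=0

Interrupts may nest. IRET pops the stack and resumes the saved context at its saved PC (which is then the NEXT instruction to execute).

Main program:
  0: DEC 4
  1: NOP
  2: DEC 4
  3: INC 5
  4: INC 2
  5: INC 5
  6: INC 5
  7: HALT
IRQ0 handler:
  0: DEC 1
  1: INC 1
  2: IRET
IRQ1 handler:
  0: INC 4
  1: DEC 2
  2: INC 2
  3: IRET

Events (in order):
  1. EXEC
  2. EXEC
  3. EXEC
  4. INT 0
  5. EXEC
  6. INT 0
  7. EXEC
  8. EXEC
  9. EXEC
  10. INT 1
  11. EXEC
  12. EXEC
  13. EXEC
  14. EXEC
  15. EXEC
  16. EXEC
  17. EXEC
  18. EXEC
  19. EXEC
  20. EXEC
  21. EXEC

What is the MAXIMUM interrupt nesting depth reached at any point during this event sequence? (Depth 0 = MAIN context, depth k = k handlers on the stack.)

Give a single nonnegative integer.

Answer: 2

Derivation:
Event 1 (EXEC): [MAIN] PC=0: DEC 4 -> ACC=-4 [depth=0]
Event 2 (EXEC): [MAIN] PC=1: NOP [depth=0]
Event 3 (EXEC): [MAIN] PC=2: DEC 4 -> ACC=-8 [depth=0]
Event 4 (INT 0): INT 0 arrives: push (MAIN, PC=3), enter IRQ0 at PC=0 (depth now 1) [depth=1]
Event 5 (EXEC): [IRQ0] PC=0: DEC 1 -> ACC=-9 [depth=1]
Event 6 (INT 0): INT 0 arrives: push (IRQ0, PC=1), enter IRQ0 at PC=0 (depth now 2) [depth=2]
Event 7 (EXEC): [IRQ0] PC=0: DEC 1 -> ACC=-10 [depth=2]
Event 8 (EXEC): [IRQ0] PC=1: INC 1 -> ACC=-9 [depth=2]
Event 9 (EXEC): [IRQ0] PC=2: IRET -> resume IRQ0 at PC=1 (depth now 1) [depth=1]
Event 10 (INT 1): INT 1 arrives: push (IRQ0, PC=1), enter IRQ1 at PC=0 (depth now 2) [depth=2]
Event 11 (EXEC): [IRQ1] PC=0: INC 4 -> ACC=-5 [depth=2]
Event 12 (EXEC): [IRQ1] PC=1: DEC 2 -> ACC=-7 [depth=2]
Event 13 (EXEC): [IRQ1] PC=2: INC 2 -> ACC=-5 [depth=2]
Event 14 (EXEC): [IRQ1] PC=3: IRET -> resume IRQ0 at PC=1 (depth now 1) [depth=1]
Event 15 (EXEC): [IRQ0] PC=1: INC 1 -> ACC=-4 [depth=1]
Event 16 (EXEC): [IRQ0] PC=2: IRET -> resume MAIN at PC=3 (depth now 0) [depth=0]
Event 17 (EXEC): [MAIN] PC=3: INC 5 -> ACC=1 [depth=0]
Event 18 (EXEC): [MAIN] PC=4: INC 2 -> ACC=3 [depth=0]
Event 19 (EXEC): [MAIN] PC=5: INC 5 -> ACC=8 [depth=0]
Event 20 (EXEC): [MAIN] PC=6: INC 5 -> ACC=13 [depth=0]
Event 21 (EXEC): [MAIN] PC=7: HALT [depth=0]
Max depth observed: 2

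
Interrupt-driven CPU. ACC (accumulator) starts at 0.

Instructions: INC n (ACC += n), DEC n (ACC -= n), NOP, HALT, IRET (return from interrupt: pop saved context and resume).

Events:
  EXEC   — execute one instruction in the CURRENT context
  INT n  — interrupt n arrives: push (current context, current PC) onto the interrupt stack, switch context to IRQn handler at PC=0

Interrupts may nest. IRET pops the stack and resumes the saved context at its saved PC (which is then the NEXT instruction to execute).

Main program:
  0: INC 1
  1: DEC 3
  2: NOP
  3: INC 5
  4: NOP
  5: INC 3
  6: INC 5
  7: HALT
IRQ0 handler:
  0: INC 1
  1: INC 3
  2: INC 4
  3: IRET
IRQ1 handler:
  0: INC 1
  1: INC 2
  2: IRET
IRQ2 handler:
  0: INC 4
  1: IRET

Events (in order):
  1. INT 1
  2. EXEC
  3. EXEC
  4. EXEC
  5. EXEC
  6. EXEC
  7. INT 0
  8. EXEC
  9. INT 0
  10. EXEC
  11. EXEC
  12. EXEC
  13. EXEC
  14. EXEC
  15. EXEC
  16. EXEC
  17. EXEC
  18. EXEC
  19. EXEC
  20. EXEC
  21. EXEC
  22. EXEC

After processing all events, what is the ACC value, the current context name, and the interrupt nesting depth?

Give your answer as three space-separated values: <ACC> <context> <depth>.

Event 1 (INT 1): INT 1 arrives: push (MAIN, PC=0), enter IRQ1 at PC=0 (depth now 1)
Event 2 (EXEC): [IRQ1] PC=0: INC 1 -> ACC=1
Event 3 (EXEC): [IRQ1] PC=1: INC 2 -> ACC=3
Event 4 (EXEC): [IRQ1] PC=2: IRET -> resume MAIN at PC=0 (depth now 0)
Event 5 (EXEC): [MAIN] PC=0: INC 1 -> ACC=4
Event 6 (EXEC): [MAIN] PC=1: DEC 3 -> ACC=1
Event 7 (INT 0): INT 0 arrives: push (MAIN, PC=2), enter IRQ0 at PC=0 (depth now 1)
Event 8 (EXEC): [IRQ0] PC=0: INC 1 -> ACC=2
Event 9 (INT 0): INT 0 arrives: push (IRQ0, PC=1), enter IRQ0 at PC=0 (depth now 2)
Event 10 (EXEC): [IRQ0] PC=0: INC 1 -> ACC=3
Event 11 (EXEC): [IRQ0] PC=1: INC 3 -> ACC=6
Event 12 (EXEC): [IRQ0] PC=2: INC 4 -> ACC=10
Event 13 (EXEC): [IRQ0] PC=3: IRET -> resume IRQ0 at PC=1 (depth now 1)
Event 14 (EXEC): [IRQ0] PC=1: INC 3 -> ACC=13
Event 15 (EXEC): [IRQ0] PC=2: INC 4 -> ACC=17
Event 16 (EXEC): [IRQ0] PC=3: IRET -> resume MAIN at PC=2 (depth now 0)
Event 17 (EXEC): [MAIN] PC=2: NOP
Event 18 (EXEC): [MAIN] PC=3: INC 5 -> ACC=22
Event 19 (EXEC): [MAIN] PC=4: NOP
Event 20 (EXEC): [MAIN] PC=5: INC 3 -> ACC=25
Event 21 (EXEC): [MAIN] PC=6: INC 5 -> ACC=30
Event 22 (EXEC): [MAIN] PC=7: HALT

Answer: 30 MAIN 0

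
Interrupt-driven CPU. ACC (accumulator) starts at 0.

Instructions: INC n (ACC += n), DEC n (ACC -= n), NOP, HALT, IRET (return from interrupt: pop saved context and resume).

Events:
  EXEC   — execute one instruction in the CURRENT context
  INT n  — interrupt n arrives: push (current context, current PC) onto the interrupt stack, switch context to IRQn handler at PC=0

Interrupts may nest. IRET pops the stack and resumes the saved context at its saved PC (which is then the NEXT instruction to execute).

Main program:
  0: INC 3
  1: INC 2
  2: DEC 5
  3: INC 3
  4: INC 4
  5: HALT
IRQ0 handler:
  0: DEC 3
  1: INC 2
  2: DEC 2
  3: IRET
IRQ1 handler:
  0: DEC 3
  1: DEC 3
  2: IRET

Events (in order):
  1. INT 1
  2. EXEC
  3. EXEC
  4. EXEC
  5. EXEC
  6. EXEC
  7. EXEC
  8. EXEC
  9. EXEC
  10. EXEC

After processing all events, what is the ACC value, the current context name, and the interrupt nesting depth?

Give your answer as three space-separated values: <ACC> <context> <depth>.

Event 1 (INT 1): INT 1 arrives: push (MAIN, PC=0), enter IRQ1 at PC=0 (depth now 1)
Event 2 (EXEC): [IRQ1] PC=0: DEC 3 -> ACC=-3
Event 3 (EXEC): [IRQ1] PC=1: DEC 3 -> ACC=-6
Event 4 (EXEC): [IRQ1] PC=2: IRET -> resume MAIN at PC=0 (depth now 0)
Event 5 (EXEC): [MAIN] PC=0: INC 3 -> ACC=-3
Event 6 (EXEC): [MAIN] PC=1: INC 2 -> ACC=-1
Event 7 (EXEC): [MAIN] PC=2: DEC 5 -> ACC=-6
Event 8 (EXEC): [MAIN] PC=3: INC 3 -> ACC=-3
Event 9 (EXEC): [MAIN] PC=4: INC 4 -> ACC=1
Event 10 (EXEC): [MAIN] PC=5: HALT

Answer: 1 MAIN 0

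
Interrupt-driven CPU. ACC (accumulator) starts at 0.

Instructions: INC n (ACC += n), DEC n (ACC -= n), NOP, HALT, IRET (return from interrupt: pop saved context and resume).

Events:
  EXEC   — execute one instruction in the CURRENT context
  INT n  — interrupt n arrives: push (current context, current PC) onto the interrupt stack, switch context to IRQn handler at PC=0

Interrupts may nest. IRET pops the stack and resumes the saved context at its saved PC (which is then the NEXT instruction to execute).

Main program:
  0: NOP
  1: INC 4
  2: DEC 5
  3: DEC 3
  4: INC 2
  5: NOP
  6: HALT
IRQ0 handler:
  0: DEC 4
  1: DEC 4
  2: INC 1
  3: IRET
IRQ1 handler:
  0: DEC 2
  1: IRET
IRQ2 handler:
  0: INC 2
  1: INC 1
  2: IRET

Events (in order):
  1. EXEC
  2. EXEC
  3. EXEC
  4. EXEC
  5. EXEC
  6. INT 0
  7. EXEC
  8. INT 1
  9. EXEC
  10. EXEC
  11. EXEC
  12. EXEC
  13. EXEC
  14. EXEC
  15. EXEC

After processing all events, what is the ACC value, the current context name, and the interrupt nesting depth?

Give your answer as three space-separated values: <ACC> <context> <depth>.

Event 1 (EXEC): [MAIN] PC=0: NOP
Event 2 (EXEC): [MAIN] PC=1: INC 4 -> ACC=4
Event 3 (EXEC): [MAIN] PC=2: DEC 5 -> ACC=-1
Event 4 (EXEC): [MAIN] PC=3: DEC 3 -> ACC=-4
Event 5 (EXEC): [MAIN] PC=4: INC 2 -> ACC=-2
Event 6 (INT 0): INT 0 arrives: push (MAIN, PC=5), enter IRQ0 at PC=0 (depth now 1)
Event 7 (EXEC): [IRQ0] PC=0: DEC 4 -> ACC=-6
Event 8 (INT 1): INT 1 arrives: push (IRQ0, PC=1), enter IRQ1 at PC=0 (depth now 2)
Event 9 (EXEC): [IRQ1] PC=0: DEC 2 -> ACC=-8
Event 10 (EXEC): [IRQ1] PC=1: IRET -> resume IRQ0 at PC=1 (depth now 1)
Event 11 (EXEC): [IRQ0] PC=1: DEC 4 -> ACC=-12
Event 12 (EXEC): [IRQ0] PC=2: INC 1 -> ACC=-11
Event 13 (EXEC): [IRQ0] PC=3: IRET -> resume MAIN at PC=5 (depth now 0)
Event 14 (EXEC): [MAIN] PC=5: NOP
Event 15 (EXEC): [MAIN] PC=6: HALT

Answer: -11 MAIN 0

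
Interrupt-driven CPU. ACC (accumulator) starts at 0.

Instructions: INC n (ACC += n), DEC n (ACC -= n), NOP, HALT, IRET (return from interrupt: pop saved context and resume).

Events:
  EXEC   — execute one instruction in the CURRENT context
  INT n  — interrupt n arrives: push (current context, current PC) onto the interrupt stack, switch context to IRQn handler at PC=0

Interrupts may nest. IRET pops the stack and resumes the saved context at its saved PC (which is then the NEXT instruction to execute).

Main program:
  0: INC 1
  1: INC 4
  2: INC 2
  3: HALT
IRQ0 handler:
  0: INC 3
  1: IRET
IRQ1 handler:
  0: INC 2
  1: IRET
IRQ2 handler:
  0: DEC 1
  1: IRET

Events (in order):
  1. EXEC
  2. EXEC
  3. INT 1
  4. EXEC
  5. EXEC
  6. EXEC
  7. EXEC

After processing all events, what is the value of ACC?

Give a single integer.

Answer: 9

Derivation:
Event 1 (EXEC): [MAIN] PC=0: INC 1 -> ACC=1
Event 2 (EXEC): [MAIN] PC=1: INC 4 -> ACC=5
Event 3 (INT 1): INT 1 arrives: push (MAIN, PC=2), enter IRQ1 at PC=0 (depth now 1)
Event 4 (EXEC): [IRQ1] PC=0: INC 2 -> ACC=7
Event 5 (EXEC): [IRQ1] PC=1: IRET -> resume MAIN at PC=2 (depth now 0)
Event 6 (EXEC): [MAIN] PC=2: INC 2 -> ACC=9
Event 7 (EXEC): [MAIN] PC=3: HALT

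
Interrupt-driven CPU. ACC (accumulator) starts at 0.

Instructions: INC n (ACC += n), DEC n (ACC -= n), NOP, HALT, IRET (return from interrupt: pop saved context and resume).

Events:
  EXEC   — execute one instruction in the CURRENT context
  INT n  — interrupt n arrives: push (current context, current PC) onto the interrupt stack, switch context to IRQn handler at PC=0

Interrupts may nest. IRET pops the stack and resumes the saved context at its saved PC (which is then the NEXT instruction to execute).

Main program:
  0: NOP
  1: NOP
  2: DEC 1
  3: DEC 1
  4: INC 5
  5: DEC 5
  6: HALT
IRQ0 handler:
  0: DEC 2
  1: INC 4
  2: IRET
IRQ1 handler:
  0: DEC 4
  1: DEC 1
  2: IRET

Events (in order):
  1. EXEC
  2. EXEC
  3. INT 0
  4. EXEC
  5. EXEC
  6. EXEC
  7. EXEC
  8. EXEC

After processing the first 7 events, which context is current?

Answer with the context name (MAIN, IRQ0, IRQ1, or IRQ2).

Event 1 (EXEC): [MAIN] PC=0: NOP
Event 2 (EXEC): [MAIN] PC=1: NOP
Event 3 (INT 0): INT 0 arrives: push (MAIN, PC=2), enter IRQ0 at PC=0 (depth now 1)
Event 4 (EXEC): [IRQ0] PC=0: DEC 2 -> ACC=-2
Event 5 (EXEC): [IRQ0] PC=1: INC 4 -> ACC=2
Event 6 (EXEC): [IRQ0] PC=2: IRET -> resume MAIN at PC=2 (depth now 0)
Event 7 (EXEC): [MAIN] PC=2: DEC 1 -> ACC=1

Answer: MAIN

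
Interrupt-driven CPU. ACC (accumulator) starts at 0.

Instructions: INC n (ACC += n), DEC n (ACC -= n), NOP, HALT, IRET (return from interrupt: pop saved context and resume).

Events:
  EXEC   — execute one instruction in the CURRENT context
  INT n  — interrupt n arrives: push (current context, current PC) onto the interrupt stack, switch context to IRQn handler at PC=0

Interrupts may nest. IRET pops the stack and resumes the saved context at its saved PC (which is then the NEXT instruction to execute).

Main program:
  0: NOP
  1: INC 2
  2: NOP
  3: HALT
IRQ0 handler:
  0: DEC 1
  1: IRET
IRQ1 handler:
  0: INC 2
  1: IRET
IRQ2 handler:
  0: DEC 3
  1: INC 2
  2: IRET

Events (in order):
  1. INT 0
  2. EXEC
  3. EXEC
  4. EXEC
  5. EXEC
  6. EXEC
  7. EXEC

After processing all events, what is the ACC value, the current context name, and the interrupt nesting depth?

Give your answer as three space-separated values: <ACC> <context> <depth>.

Answer: 1 MAIN 0

Derivation:
Event 1 (INT 0): INT 0 arrives: push (MAIN, PC=0), enter IRQ0 at PC=0 (depth now 1)
Event 2 (EXEC): [IRQ0] PC=0: DEC 1 -> ACC=-1
Event 3 (EXEC): [IRQ0] PC=1: IRET -> resume MAIN at PC=0 (depth now 0)
Event 4 (EXEC): [MAIN] PC=0: NOP
Event 5 (EXEC): [MAIN] PC=1: INC 2 -> ACC=1
Event 6 (EXEC): [MAIN] PC=2: NOP
Event 7 (EXEC): [MAIN] PC=3: HALT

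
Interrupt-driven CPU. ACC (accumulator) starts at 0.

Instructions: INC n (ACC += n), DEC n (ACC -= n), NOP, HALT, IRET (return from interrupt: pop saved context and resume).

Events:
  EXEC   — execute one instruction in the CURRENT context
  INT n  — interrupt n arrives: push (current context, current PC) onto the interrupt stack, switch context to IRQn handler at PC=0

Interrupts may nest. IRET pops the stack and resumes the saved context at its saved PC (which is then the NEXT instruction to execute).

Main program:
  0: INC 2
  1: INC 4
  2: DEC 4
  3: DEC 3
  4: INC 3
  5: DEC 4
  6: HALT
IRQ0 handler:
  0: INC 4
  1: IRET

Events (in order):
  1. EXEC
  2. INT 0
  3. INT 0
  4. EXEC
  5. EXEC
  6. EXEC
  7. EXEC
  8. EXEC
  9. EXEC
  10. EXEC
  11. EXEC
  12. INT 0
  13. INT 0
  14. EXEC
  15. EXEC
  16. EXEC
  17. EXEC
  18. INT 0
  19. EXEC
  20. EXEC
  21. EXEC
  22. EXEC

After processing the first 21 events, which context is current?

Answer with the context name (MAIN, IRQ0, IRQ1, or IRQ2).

Answer: MAIN

Derivation:
Event 1 (EXEC): [MAIN] PC=0: INC 2 -> ACC=2
Event 2 (INT 0): INT 0 arrives: push (MAIN, PC=1), enter IRQ0 at PC=0 (depth now 1)
Event 3 (INT 0): INT 0 arrives: push (IRQ0, PC=0), enter IRQ0 at PC=0 (depth now 2)
Event 4 (EXEC): [IRQ0] PC=0: INC 4 -> ACC=6
Event 5 (EXEC): [IRQ0] PC=1: IRET -> resume IRQ0 at PC=0 (depth now 1)
Event 6 (EXEC): [IRQ0] PC=0: INC 4 -> ACC=10
Event 7 (EXEC): [IRQ0] PC=1: IRET -> resume MAIN at PC=1 (depth now 0)
Event 8 (EXEC): [MAIN] PC=1: INC 4 -> ACC=14
Event 9 (EXEC): [MAIN] PC=2: DEC 4 -> ACC=10
Event 10 (EXEC): [MAIN] PC=3: DEC 3 -> ACC=7
Event 11 (EXEC): [MAIN] PC=4: INC 3 -> ACC=10
Event 12 (INT 0): INT 0 arrives: push (MAIN, PC=5), enter IRQ0 at PC=0 (depth now 1)
Event 13 (INT 0): INT 0 arrives: push (IRQ0, PC=0), enter IRQ0 at PC=0 (depth now 2)
Event 14 (EXEC): [IRQ0] PC=0: INC 4 -> ACC=14
Event 15 (EXEC): [IRQ0] PC=1: IRET -> resume IRQ0 at PC=0 (depth now 1)
Event 16 (EXEC): [IRQ0] PC=0: INC 4 -> ACC=18
Event 17 (EXEC): [IRQ0] PC=1: IRET -> resume MAIN at PC=5 (depth now 0)
Event 18 (INT 0): INT 0 arrives: push (MAIN, PC=5), enter IRQ0 at PC=0 (depth now 1)
Event 19 (EXEC): [IRQ0] PC=0: INC 4 -> ACC=22
Event 20 (EXEC): [IRQ0] PC=1: IRET -> resume MAIN at PC=5 (depth now 0)
Event 21 (EXEC): [MAIN] PC=5: DEC 4 -> ACC=18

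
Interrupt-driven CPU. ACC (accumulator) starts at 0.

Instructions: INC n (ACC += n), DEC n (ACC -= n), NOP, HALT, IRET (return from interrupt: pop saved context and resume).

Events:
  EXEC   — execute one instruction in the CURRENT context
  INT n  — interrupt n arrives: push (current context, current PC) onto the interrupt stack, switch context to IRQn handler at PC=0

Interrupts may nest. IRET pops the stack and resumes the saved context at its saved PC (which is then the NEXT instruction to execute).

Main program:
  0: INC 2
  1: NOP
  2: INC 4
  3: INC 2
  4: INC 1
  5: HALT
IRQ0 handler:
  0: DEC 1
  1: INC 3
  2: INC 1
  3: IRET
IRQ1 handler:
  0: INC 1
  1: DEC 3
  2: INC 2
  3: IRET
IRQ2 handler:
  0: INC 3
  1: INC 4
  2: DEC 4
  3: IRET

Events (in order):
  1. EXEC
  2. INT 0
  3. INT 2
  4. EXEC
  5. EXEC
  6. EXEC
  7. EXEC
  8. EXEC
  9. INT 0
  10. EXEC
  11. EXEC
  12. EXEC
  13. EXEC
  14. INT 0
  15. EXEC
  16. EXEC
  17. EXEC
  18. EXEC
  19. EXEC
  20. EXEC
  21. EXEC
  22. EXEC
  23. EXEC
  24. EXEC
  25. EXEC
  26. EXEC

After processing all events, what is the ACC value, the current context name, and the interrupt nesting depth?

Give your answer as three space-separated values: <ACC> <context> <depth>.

Answer: 21 MAIN 0

Derivation:
Event 1 (EXEC): [MAIN] PC=0: INC 2 -> ACC=2
Event 2 (INT 0): INT 0 arrives: push (MAIN, PC=1), enter IRQ0 at PC=0 (depth now 1)
Event 3 (INT 2): INT 2 arrives: push (IRQ0, PC=0), enter IRQ2 at PC=0 (depth now 2)
Event 4 (EXEC): [IRQ2] PC=0: INC 3 -> ACC=5
Event 5 (EXEC): [IRQ2] PC=1: INC 4 -> ACC=9
Event 6 (EXEC): [IRQ2] PC=2: DEC 4 -> ACC=5
Event 7 (EXEC): [IRQ2] PC=3: IRET -> resume IRQ0 at PC=0 (depth now 1)
Event 8 (EXEC): [IRQ0] PC=0: DEC 1 -> ACC=4
Event 9 (INT 0): INT 0 arrives: push (IRQ0, PC=1), enter IRQ0 at PC=0 (depth now 2)
Event 10 (EXEC): [IRQ0] PC=0: DEC 1 -> ACC=3
Event 11 (EXEC): [IRQ0] PC=1: INC 3 -> ACC=6
Event 12 (EXEC): [IRQ0] PC=2: INC 1 -> ACC=7
Event 13 (EXEC): [IRQ0] PC=3: IRET -> resume IRQ0 at PC=1 (depth now 1)
Event 14 (INT 0): INT 0 arrives: push (IRQ0, PC=1), enter IRQ0 at PC=0 (depth now 2)
Event 15 (EXEC): [IRQ0] PC=0: DEC 1 -> ACC=6
Event 16 (EXEC): [IRQ0] PC=1: INC 3 -> ACC=9
Event 17 (EXEC): [IRQ0] PC=2: INC 1 -> ACC=10
Event 18 (EXEC): [IRQ0] PC=3: IRET -> resume IRQ0 at PC=1 (depth now 1)
Event 19 (EXEC): [IRQ0] PC=1: INC 3 -> ACC=13
Event 20 (EXEC): [IRQ0] PC=2: INC 1 -> ACC=14
Event 21 (EXEC): [IRQ0] PC=3: IRET -> resume MAIN at PC=1 (depth now 0)
Event 22 (EXEC): [MAIN] PC=1: NOP
Event 23 (EXEC): [MAIN] PC=2: INC 4 -> ACC=18
Event 24 (EXEC): [MAIN] PC=3: INC 2 -> ACC=20
Event 25 (EXEC): [MAIN] PC=4: INC 1 -> ACC=21
Event 26 (EXEC): [MAIN] PC=5: HALT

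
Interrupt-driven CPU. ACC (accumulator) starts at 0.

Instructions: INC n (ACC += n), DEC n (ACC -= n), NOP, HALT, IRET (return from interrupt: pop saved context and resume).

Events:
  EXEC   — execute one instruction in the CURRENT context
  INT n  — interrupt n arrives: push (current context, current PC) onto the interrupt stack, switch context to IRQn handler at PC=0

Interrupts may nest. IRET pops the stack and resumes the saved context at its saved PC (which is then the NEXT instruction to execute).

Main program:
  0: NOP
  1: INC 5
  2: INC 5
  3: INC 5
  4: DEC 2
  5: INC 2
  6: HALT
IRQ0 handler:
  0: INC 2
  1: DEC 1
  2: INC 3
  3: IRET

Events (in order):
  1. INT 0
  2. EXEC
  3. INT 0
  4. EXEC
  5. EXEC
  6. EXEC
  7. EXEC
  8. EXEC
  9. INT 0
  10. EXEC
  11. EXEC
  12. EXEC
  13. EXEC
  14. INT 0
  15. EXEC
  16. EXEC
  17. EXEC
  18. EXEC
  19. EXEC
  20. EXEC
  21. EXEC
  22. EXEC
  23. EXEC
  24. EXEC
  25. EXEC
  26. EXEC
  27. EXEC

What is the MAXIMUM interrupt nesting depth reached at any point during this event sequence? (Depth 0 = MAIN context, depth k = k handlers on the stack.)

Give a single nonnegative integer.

Event 1 (INT 0): INT 0 arrives: push (MAIN, PC=0), enter IRQ0 at PC=0 (depth now 1) [depth=1]
Event 2 (EXEC): [IRQ0] PC=0: INC 2 -> ACC=2 [depth=1]
Event 3 (INT 0): INT 0 arrives: push (IRQ0, PC=1), enter IRQ0 at PC=0 (depth now 2) [depth=2]
Event 4 (EXEC): [IRQ0] PC=0: INC 2 -> ACC=4 [depth=2]
Event 5 (EXEC): [IRQ0] PC=1: DEC 1 -> ACC=3 [depth=2]
Event 6 (EXEC): [IRQ0] PC=2: INC 3 -> ACC=6 [depth=2]
Event 7 (EXEC): [IRQ0] PC=3: IRET -> resume IRQ0 at PC=1 (depth now 1) [depth=1]
Event 8 (EXEC): [IRQ0] PC=1: DEC 1 -> ACC=5 [depth=1]
Event 9 (INT 0): INT 0 arrives: push (IRQ0, PC=2), enter IRQ0 at PC=0 (depth now 2) [depth=2]
Event 10 (EXEC): [IRQ0] PC=0: INC 2 -> ACC=7 [depth=2]
Event 11 (EXEC): [IRQ0] PC=1: DEC 1 -> ACC=6 [depth=2]
Event 12 (EXEC): [IRQ0] PC=2: INC 3 -> ACC=9 [depth=2]
Event 13 (EXEC): [IRQ0] PC=3: IRET -> resume IRQ0 at PC=2 (depth now 1) [depth=1]
Event 14 (INT 0): INT 0 arrives: push (IRQ0, PC=2), enter IRQ0 at PC=0 (depth now 2) [depth=2]
Event 15 (EXEC): [IRQ0] PC=0: INC 2 -> ACC=11 [depth=2]
Event 16 (EXEC): [IRQ0] PC=1: DEC 1 -> ACC=10 [depth=2]
Event 17 (EXEC): [IRQ0] PC=2: INC 3 -> ACC=13 [depth=2]
Event 18 (EXEC): [IRQ0] PC=3: IRET -> resume IRQ0 at PC=2 (depth now 1) [depth=1]
Event 19 (EXEC): [IRQ0] PC=2: INC 3 -> ACC=16 [depth=1]
Event 20 (EXEC): [IRQ0] PC=3: IRET -> resume MAIN at PC=0 (depth now 0) [depth=0]
Event 21 (EXEC): [MAIN] PC=0: NOP [depth=0]
Event 22 (EXEC): [MAIN] PC=1: INC 5 -> ACC=21 [depth=0]
Event 23 (EXEC): [MAIN] PC=2: INC 5 -> ACC=26 [depth=0]
Event 24 (EXEC): [MAIN] PC=3: INC 5 -> ACC=31 [depth=0]
Event 25 (EXEC): [MAIN] PC=4: DEC 2 -> ACC=29 [depth=0]
Event 26 (EXEC): [MAIN] PC=5: INC 2 -> ACC=31 [depth=0]
Event 27 (EXEC): [MAIN] PC=6: HALT [depth=0]
Max depth observed: 2

Answer: 2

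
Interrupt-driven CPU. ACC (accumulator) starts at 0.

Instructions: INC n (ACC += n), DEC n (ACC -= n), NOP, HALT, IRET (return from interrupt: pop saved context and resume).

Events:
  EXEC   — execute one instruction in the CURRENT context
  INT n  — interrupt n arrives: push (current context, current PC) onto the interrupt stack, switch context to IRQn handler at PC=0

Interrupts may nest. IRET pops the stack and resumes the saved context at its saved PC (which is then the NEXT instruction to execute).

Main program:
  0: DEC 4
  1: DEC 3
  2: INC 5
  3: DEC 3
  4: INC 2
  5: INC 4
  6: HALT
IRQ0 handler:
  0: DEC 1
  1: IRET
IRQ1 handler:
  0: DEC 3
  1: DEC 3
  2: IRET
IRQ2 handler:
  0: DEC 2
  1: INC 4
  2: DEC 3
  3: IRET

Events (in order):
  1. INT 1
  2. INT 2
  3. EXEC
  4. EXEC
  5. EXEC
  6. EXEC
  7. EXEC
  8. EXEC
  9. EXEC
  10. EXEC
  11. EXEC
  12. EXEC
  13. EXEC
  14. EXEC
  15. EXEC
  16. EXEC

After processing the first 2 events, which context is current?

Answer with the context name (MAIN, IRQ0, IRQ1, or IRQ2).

Answer: IRQ2

Derivation:
Event 1 (INT 1): INT 1 arrives: push (MAIN, PC=0), enter IRQ1 at PC=0 (depth now 1)
Event 2 (INT 2): INT 2 arrives: push (IRQ1, PC=0), enter IRQ2 at PC=0 (depth now 2)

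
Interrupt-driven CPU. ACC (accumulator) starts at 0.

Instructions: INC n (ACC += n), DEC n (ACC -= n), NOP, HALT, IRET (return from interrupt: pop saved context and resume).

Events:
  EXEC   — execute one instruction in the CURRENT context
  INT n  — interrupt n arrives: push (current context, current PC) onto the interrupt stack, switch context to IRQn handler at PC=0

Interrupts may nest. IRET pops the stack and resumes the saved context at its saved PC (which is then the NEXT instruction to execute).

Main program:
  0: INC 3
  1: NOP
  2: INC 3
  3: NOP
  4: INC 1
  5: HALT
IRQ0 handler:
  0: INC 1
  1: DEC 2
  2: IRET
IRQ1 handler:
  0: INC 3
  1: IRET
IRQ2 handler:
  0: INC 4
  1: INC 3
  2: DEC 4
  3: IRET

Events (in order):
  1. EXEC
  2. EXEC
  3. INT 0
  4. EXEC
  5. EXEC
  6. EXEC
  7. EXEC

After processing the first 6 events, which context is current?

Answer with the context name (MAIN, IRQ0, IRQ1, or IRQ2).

Event 1 (EXEC): [MAIN] PC=0: INC 3 -> ACC=3
Event 2 (EXEC): [MAIN] PC=1: NOP
Event 3 (INT 0): INT 0 arrives: push (MAIN, PC=2), enter IRQ0 at PC=0 (depth now 1)
Event 4 (EXEC): [IRQ0] PC=0: INC 1 -> ACC=4
Event 5 (EXEC): [IRQ0] PC=1: DEC 2 -> ACC=2
Event 6 (EXEC): [IRQ0] PC=2: IRET -> resume MAIN at PC=2 (depth now 0)

Answer: MAIN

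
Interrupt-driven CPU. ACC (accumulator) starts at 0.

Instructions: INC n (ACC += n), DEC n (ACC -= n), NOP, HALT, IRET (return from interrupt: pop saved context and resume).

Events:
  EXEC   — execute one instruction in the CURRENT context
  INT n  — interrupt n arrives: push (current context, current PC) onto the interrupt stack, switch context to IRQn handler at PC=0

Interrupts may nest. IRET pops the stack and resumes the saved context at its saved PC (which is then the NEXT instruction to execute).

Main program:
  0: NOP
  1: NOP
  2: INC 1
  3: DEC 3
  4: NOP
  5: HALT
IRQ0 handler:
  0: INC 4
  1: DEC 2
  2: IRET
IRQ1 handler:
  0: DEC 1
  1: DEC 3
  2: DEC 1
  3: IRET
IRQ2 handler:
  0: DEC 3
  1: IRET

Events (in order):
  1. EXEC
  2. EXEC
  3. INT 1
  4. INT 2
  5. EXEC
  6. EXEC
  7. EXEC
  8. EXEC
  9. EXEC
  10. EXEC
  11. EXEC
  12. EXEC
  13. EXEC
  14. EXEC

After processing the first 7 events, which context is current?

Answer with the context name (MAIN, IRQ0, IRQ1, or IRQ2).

Event 1 (EXEC): [MAIN] PC=0: NOP
Event 2 (EXEC): [MAIN] PC=1: NOP
Event 3 (INT 1): INT 1 arrives: push (MAIN, PC=2), enter IRQ1 at PC=0 (depth now 1)
Event 4 (INT 2): INT 2 arrives: push (IRQ1, PC=0), enter IRQ2 at PC=0 (depth now 2)
Event 5 (EXEC): [IRQ2] PC=0: DEC 3 -> ACC=-3
Event 6 (EXEC): [IRQ2] PC=1: IRET -> resume IRQ1 at PC=0 (depth now 1)
Event 7 (EXEC): [IRQ1] PC=0: DEC 1 -> ACC=-4

Answer: IRQ1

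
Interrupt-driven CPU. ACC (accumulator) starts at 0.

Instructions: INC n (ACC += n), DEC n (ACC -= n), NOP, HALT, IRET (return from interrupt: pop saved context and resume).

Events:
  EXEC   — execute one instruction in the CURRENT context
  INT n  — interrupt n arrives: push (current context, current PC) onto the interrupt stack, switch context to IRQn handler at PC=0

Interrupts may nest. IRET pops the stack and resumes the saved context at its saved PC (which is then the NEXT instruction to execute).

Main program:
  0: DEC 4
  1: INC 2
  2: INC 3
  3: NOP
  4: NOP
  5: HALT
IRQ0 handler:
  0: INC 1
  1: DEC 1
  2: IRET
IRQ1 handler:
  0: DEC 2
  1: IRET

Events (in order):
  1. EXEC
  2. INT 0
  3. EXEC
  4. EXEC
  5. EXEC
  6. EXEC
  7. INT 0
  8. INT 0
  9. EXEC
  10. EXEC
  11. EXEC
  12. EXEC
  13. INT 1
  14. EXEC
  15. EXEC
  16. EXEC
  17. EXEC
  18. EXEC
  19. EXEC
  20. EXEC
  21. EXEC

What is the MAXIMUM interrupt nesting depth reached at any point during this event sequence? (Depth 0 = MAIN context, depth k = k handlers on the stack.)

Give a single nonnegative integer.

Event 1 (EXEC): [MAIN] PC=0: DEC 4 -> ACC=-4 [depth=0]
Event 2 (INT 0): INT 0 arrives: push (MAIN, PC=1), enter IRQ0 at PC=0 (depth now 1) [depth=1]
Event 3 (EXEC): [IRQ0] PC=0: INC 1 -> ACC=-3 [depth=1]
Event 4 (EXEC): [IRQ0] PC=1: DEC 1 -> ACC=-4 [depth=1]
Event 5 (EXEC): [IRQ0] PC=2: IRET -> resume MAIN at PC=1 (depth now 0) [depth=0]
Event 6 (EXEC): [MAIN] PC=1: INC 2 -> ACC=-2 [depth=0]
Event 7 (INT 0): INT 0 arrives: push (MAIN, PC=2), enter IRQ0 at PC=0 (depth now 1) [depth=1]
Event 8 (INT 0): INT 0 arrives: push (IRQ0, PC=0), enter IRQ0 at PC=0 (depth now 2) [depth=2]
Event 9 (EXEC): [IRQ0] PC=0: INC 1 -> ACC=-1 [depth=2]
Event 10 (EXEC): [IRQ0] PC=1: DEC 1 -> ACC=-2 [depth=2]
Event 11 (EXEC): [IRQ0] PC=2: IRET -> resume IRQ0 at PC=0 (depth now 1) [depth=1]
Event 12 (EXEC): [IRQ0] PC=0: INC 1 -> ACC=-1 [depth=1]
Event 13 (INT 1): INT 1 arrives: push (IRQ0, PC=1), enter IRQ1 at PC=0 (depth now 2) [depth=2]
Event 14 (EXEC): [IRQ1] PC=0: DEC 2 -> ACC=-3 [depth=2]
Event 15 (EXEC): [IRQ1] PC=1: IRET -> resume IRQ0 at PC=1 (depth now 1) [depth=1]
Event 16 (EXEC): [IRQ0] PC=1: DEC 1 -> ACC=-4 [depth=1]
Event 17 (EXEC): [IRQ0] PC=2: IRET -> resume MAIN at PC=2 (depth now 0) [depth=0]
Event 18 (EXEC): [MAIN] PC=2: INC 3 -> ACC=-1 [depth=0]
Event 19 (EXEC): [MAIN] PC=3: NOP [depth=0]
Event 20 (EXEC): [MAIN] PC=4: NOP [depth=0]
Event 21 (EXEC): [MAIN] PC=5: HALT [depth=0]
Max depth observed: 2

Answer: 2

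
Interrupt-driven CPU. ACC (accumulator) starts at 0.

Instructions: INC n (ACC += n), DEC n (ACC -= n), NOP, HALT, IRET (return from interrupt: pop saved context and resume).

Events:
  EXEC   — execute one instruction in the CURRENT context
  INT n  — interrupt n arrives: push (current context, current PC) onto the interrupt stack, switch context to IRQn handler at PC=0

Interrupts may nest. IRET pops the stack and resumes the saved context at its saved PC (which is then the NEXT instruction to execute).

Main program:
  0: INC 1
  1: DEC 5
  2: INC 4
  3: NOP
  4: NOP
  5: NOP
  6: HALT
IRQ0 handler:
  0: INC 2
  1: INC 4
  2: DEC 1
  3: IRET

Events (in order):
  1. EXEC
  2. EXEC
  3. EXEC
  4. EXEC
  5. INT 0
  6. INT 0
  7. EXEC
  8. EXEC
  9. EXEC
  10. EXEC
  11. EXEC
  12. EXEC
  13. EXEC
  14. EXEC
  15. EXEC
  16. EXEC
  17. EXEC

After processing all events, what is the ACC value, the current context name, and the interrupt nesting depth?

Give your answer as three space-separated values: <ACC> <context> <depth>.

Event 1 (EXEC): [MAIN] PC=0: INC 1 -> ACC=1
Event 2 (EXEC): [MAIN] PC=1: DEC 5 -> ACC=-4
Event 3 (EXEC): [MAIN] PC=2: INC 4 -> ACC=0
Event 4 (EXEC): [MAIN] PC=3: NOP
Event 5 (INT 0): INT 0 arrives: push (MAIN, PC=4), enter IRQ0 at PC=0 (depth now 1)
Event 6 (INT 0): INT 0 arrives: push (IRQ0, PC=0), enter IRQ0 at PC=0 (depth now 2)
Event 7 (EXEC): [IRQ0] PC=0: INC 2 -> ACC=2
Event 8 (EXEC): [IRQ0] PC=1: INC 4 -> ACC=6
Event 9 (EXEC): [IRQ0] PC=2: DEC 1 -> ACC=5
Event 10 (EXEC): [IRQ0] PC=3: IRET -> resume IRQ0 at PC=0 (depth now 1)
Event 11 (EXEC): [IRQ0] PC=0: INC 2 -> ACC=7
Event 12 (EXEC): [IRQ0] PC=1: INC 4 -> ACC=11
Event 13 (EXEC): [IRQ0] PC=2: DEC 1 -> ACC=10
Event 14 (EXEC): [IRQ0] PC=3: IRET -> resume MAIN at PC=4 (depth now 0)
Event 15 (EXEC): [MAIN] PC=4: NOP
Event 16 (EXEC): [MAIN] PC=5: NOP
Event 17 (EXEC): [MAIN] PC=6: HALT

Answer: 10 MAIN 0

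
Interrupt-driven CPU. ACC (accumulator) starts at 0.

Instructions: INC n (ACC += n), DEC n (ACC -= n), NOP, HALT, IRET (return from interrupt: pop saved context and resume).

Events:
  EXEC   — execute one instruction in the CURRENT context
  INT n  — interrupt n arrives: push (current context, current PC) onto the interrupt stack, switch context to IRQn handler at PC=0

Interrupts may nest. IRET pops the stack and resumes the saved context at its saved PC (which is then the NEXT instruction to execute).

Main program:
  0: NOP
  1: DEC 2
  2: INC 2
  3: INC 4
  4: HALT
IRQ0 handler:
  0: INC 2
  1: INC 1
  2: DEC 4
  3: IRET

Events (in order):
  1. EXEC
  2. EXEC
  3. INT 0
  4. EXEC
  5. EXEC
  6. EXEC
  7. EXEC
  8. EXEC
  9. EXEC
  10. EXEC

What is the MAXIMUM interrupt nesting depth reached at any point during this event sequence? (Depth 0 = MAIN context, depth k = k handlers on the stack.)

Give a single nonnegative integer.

Event 1 (EXEC): [MAIN] PC=0: NOP [depth=0]
Event 2 (EXEC): [MAIN] PC=1: DEC 2 -> ACC=-2 [depth=0]
Event 3 (INT 0): INT 0 arrives: push (MAIN, PC=2), enter IRQ0 at PC=0 (depth now 1) [depth=1]
Event 4 (EXEC): [IRQ0] PC=0: INC 2 -> ACC=0 [depth=1]
Event 5 (EXEC): [IRQ0] PC=1: INC 1 -> ACC=1 [depth=1]
Event 6 (EXEC): [IRQ0] PC=2: DEC 4 -> ACC=-3 [depth=1]
Event 7 (EXEC): [IRQ0] PC=3: IRET -> resume MAIN at PC=2 (depth now 0) [depth=0]
Event 8 (EXEC): [MAIN] PC=2: INC 2 -> ACC=-1 [depth=0]
Event 9 (EXEC): [MAIN] PC=3: INC 4 -> ACC=3 [depth=0]
Event 10 (EXEC): [MAIN] PC=4: HALT [depth=0]
Max depth observed: 1

Answer: 1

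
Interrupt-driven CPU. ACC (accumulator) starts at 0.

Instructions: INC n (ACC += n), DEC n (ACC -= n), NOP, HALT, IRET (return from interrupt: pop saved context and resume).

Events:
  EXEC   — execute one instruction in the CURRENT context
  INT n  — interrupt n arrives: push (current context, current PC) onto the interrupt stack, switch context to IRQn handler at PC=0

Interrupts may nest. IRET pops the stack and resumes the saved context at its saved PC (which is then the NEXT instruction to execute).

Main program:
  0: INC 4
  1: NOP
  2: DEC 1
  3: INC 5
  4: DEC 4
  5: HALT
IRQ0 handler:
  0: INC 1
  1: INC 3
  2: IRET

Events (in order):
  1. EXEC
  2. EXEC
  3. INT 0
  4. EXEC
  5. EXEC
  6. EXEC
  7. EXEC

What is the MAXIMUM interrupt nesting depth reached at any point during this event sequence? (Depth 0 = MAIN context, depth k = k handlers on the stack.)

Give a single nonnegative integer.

Event 1 (EXEC): [MAIN] PC=0: INC 4 -> ACC=4 [depth=0]
Event 2 (EXEC): [MAIN] PC=1: NOP [depth=0]
Event 3 (INT 0): INT 0 arrives: push (MAIN, PC=2), enter IRQ0 at PC=0 (depth now 1) [depth=1]
Event 4 (EXEC): [IRQ0] PC=0: INC 1 -> ACC=5 [depth=1]
Event 5 (EXEC): [IRQ0] PC=1: INC 3 -> ACC=8 [depth=1]
Event 6 (EXEC): [IRQ0] PC=2: IRET -> resume MAIN at PC=2 (depth now 0) [depth=0]
Event 7 (EXEC): [MAIN] PC=2: DEC 1 -> ACC=7 [depth=0]
Max depth observed: 1

Answer: 1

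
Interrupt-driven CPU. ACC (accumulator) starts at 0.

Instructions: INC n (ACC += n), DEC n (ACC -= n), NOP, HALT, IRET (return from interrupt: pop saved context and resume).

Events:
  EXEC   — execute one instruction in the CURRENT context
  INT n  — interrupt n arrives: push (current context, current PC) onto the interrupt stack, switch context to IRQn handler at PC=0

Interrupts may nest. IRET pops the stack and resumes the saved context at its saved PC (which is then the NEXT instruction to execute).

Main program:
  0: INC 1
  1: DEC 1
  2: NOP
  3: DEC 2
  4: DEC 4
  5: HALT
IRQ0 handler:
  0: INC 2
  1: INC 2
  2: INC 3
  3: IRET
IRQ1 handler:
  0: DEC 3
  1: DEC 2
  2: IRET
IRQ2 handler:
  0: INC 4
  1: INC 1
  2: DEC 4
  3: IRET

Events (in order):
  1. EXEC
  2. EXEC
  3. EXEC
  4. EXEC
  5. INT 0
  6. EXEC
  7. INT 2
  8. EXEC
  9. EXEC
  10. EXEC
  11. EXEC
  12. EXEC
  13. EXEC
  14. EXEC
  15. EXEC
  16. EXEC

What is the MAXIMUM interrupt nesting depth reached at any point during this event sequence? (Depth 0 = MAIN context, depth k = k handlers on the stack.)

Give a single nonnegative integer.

Answer: 2

Derivation:
Event 1 (EXEC): [MAIN] PC=0: INC 1 -> ACC=1 [depth=0]
Event 2 (EXEC): [MAIN] PC=1: DEC 1 -> ACC=0 [depth=0]
Event 3 (EXEC): [MAIN] PC=2: NOP [depth=0]
Event 4 (EXEC): [MAIN] PC=3: DEC 2 -> ACC=-2 [depth=0]
Event 5 (INT 0): INT 0 arrives: push (MAIN, PC=4), enter IRQ0 at PC=0 (depth now 1) [depth=1]
Event 6 (EXEC): [IRQ0] PC=0: INC 2 -> ACC=0 [depth=1]
Event 7 (INT 2): INT 2 arrives: push (IRQ0, PC=1), enter IRQ2 at PC=0 (depth now 2) [depth=2]
Event 8 (EXEC): [IRQ2] PC=0: INC 4 -> ACC=4 [depth=2]
Event 9 (EXEC): [IRQ2] PC=1: INC 1 -> ACC=5 [depth=2]
Event 10 (EXEC): [IRQ2] PC=2: DEC 4 -> ACC=1 [depth=2]
Event 11 (EXEC): [IRQ2] PC=3: IRET -> resume IRQ0 at PC=1 (depth now 1) [depth=1]
Event 12 (EXEC): [IRQ0] PC=1: INC 2 -> ACC=3 [depth=1]
Event 13 (EXEC): [IRQ0] PC=2: INC 3 -> ACC=6 [depth=1]
Event 14 (EXEC): [IRQ0] PC=3: IRET -> resume MAIN at PC=4 (depth now 0) [depth=0]
Event 15 (EXEC): [MAIN] PC=4: DEC 4 -> ACC=2 [depth=0]
Event 16 (EXEC): [MAIN] PC=5: HALT [depth=0]
Max depth observed: 2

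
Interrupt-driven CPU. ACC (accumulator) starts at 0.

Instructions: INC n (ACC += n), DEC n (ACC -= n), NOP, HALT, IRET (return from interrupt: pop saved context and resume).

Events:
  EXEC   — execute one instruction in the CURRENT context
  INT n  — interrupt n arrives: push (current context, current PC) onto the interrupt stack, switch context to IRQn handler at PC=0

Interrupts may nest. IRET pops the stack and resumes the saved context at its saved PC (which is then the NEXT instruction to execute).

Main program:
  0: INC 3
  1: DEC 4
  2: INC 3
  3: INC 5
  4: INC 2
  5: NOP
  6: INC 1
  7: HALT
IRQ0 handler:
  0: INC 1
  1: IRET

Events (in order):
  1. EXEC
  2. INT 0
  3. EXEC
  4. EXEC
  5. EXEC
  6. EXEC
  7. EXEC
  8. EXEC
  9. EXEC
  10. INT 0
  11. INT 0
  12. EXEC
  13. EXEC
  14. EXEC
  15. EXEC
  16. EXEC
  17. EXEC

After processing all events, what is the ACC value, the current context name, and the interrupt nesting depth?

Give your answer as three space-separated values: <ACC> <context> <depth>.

Event 1 (EXEC): [MAIN] PC=0: INC 3 -> ACC=3
Event 2 (INT 0): INT 0 arrives: push (MAIN, PC=1), enter IRQ0 at PC=0 (depth now 1)
Event 3 (EXEC): [IRQ0] PC=0: INC 1 -> ACC=4
Event 4 (EXEC): [IRQ0] PC=1: IRET -> resume MAIN at PC=1 (depth now 0)
Event 5 (EXEC): [MAIN] PC=1: DEC 4 -> ACC=0
Event 6 (EXEC): [MAIN] PC=2: INC 3 -> ACC=3
Event 7 (EXEC): [MAIN] PC=3: INC 5 -> ACC=8
Event 8 (EXEC): [MAIN] PC=4: INC 2 -> ACC=10
Event 9 (EXEC): [MAIN] PC=5: NOP
Event 10 (INT 0): INT 0 arrives: push (MAIN, PC=6), enter IRQ0 at PC=0 (depth now 1)
Event 11 (INT 0): INT 0 arrives: push (IRQ0, PC=0), enter IRQ0 at PC=0 (depth now 2)
Event 12 (EXEC): [IRQ0] PC=0: INC 1 -> ACC=11
Event 13 (EXEC): [IRQ0] PC=1: IRET -> resume IRQ0 at PC=0 (depth now 1)
Event 14 (EXEC): [IRQ0] PC=0: INC 1 -> ACC=12
Event 15 (EXEC): [IRQ0] PC=1: IRET -> resume MAIN at PC=6 (depth now 0)
Event 16 (EXEC): [MAIN] PC=6: INC 1 -> ACC=13
Event 17 (EXEC): [MAIN] PC=7: HALT

Answer: 13 MAIN 0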